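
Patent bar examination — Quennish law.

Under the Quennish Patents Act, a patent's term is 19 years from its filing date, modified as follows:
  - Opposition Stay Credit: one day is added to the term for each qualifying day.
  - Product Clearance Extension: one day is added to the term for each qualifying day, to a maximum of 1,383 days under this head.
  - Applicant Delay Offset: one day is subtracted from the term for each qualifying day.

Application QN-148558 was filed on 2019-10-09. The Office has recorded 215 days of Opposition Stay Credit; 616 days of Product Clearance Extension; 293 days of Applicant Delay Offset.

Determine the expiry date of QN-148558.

Base term: filing date + 19 years → 9 October 2038.
Opposition Stay Credit: +215 days → 12 May 2039.
Product Clearance Extension: 616 days (within the 1383-day cap) → +616 days → 17 January 2041.
Applicant Delay Offset: −293 days → 30 March 2040.

2040-03-30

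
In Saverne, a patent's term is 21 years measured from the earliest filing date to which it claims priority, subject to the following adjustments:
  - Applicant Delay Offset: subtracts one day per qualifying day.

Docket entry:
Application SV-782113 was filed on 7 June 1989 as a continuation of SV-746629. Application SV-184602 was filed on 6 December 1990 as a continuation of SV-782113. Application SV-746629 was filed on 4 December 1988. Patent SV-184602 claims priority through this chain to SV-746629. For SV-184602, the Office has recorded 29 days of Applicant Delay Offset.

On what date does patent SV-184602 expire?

2009-11-05

Earliest priority filing: 4 December 1988.
Base term: 4 December 1988 + 21 years → 4 December 2009.
Applicant Delay Offset: −29 days → 5 November 2009.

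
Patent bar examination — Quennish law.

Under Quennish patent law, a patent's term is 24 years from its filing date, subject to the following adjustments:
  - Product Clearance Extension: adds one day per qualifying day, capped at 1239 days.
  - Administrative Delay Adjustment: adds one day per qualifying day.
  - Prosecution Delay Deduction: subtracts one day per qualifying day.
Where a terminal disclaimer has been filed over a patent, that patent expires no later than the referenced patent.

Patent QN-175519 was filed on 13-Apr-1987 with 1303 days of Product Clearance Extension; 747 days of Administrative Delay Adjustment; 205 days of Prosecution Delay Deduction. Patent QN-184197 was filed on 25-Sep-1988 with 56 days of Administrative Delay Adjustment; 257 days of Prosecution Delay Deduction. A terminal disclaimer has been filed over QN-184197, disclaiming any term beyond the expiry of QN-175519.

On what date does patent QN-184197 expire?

2012-03-08

Natural term of QN-184197:
  Base: filing + 24 years → 25 September 2012.
  Administrative Delay Adjustment: +56 days → 20 November 2012.
  Prosecution Delay Deduction: −257 days → 8 March 2012.
Expiry of referenced patent QN-175519:
  Base: filing + 24 years → 13 April 2011.
  Product Clearance Extension: 1303 days claimed exceeds the 1239-day cap, so +1239 days → 3 September 2014.
  Administrative Delay Adjustment: +747 days → 19 September 2016.
  Prosecution Delay Deduction: −205 days → 27 February 2016.
Terminal disclaimer: QN-184197 expires on the earlier of 8 March 2012 and 27 February 2016.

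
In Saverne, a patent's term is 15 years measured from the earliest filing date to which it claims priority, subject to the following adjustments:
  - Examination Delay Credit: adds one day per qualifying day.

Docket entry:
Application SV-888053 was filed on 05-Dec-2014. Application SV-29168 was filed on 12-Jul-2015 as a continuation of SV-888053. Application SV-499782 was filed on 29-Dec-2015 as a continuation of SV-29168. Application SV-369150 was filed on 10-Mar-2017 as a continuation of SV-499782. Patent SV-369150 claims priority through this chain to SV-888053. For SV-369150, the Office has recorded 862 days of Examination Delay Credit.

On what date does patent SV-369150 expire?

Earliest priority filing: 5 December 2014.
Base term: 5 December 2014 + 15 years → 5 December 2029.
Examination Delay Credit: +862 days → 15 April 2032.

April 15, 2032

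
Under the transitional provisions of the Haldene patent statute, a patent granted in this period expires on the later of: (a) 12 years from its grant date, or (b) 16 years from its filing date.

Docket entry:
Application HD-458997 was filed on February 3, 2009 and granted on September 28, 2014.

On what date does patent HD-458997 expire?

(a) grant + 12 years → 28 September 2026.
(b) filing + 16 years → 3 February 2025.
Later of the two: 28 September 2026.

September 28, 2026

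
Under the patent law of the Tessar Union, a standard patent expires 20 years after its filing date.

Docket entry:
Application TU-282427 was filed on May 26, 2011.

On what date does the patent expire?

May 26, 2031

Filing date + 20 years → 26 May 2031.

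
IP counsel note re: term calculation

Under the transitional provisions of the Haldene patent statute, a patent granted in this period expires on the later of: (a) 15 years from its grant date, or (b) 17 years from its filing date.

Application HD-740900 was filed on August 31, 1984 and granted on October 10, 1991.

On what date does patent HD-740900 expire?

(a) grant + 15 years → 10 October 2006.
(b) filing + 17 years → 31 August 2001.
Later of the two: 10 October 2006.

2006-10-10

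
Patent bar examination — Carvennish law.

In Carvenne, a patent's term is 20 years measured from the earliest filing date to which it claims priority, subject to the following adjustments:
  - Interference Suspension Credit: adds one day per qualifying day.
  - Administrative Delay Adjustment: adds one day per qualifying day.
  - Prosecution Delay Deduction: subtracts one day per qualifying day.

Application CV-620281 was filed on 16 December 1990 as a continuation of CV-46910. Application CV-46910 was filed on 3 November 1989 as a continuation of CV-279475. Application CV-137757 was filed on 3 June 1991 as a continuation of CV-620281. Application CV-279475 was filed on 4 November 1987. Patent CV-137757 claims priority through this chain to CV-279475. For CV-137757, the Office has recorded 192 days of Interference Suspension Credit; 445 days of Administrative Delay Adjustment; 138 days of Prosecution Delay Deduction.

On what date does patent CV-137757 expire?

Earliest priority filing: 4 November 1987.
Base term: 4 November 1987 + 20 years → 4 November 2007.
Interference Suspension Credit: +192 days → 14 May 2008.
Administrative Delay Adjustment: +445 days → 2 August 2009.
Prosecution Delay Deduction: −138 days → 17 March 2009.

March 17, 2009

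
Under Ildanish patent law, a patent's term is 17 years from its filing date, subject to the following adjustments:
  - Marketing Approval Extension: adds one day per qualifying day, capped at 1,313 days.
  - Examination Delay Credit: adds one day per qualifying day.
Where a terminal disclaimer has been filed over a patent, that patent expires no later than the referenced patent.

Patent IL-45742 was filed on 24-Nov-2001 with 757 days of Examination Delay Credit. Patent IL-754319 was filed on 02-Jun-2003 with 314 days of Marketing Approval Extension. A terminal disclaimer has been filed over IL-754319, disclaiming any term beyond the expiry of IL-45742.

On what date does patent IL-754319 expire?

December 20, 2020

Natural term of IL-754319:
  Base: filing + 17 years → 2 June 2020.
  Marketing Approval Extension: 314 days (within the 1313-day cap) → +314 days → 12 April 2021.
Expiry of referenced patent IL-45742:
  Base: filing + 17 years → 24 November 2018.
  Examination Delay Credit: +757 days → 20 December 2020.
Terminal disclaimer: IL-754319 expires on the earlier of 12 April 2021 and 20 December 2020.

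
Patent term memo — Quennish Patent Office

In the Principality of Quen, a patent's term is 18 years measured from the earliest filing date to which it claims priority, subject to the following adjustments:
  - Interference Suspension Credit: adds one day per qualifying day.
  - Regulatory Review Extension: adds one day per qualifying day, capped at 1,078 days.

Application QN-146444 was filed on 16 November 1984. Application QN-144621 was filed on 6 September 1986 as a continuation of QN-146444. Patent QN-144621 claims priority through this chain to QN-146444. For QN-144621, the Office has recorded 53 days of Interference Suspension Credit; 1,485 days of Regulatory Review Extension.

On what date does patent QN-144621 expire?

Earliest priority filing: 16 November 1984.
Base term: 16 November 1984 + 18 years → 16 November 2002.
Interference Suspension Credit: +53 days → 8 January 2003.
Regulatory Review Extension: 1485 days claimed exceeds the 1078-day cap, so +1078 days → 21 December 2005.

December 21, 2005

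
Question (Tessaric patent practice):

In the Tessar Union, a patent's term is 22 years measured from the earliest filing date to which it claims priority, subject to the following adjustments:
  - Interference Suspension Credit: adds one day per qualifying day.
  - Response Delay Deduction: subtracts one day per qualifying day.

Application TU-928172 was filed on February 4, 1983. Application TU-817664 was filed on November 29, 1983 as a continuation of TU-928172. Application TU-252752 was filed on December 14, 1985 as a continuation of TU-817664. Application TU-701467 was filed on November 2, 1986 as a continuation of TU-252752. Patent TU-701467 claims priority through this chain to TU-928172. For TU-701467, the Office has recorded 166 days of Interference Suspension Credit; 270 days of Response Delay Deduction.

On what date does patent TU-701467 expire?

October 23, 2004

Earliest priority filing: 4 February 1983.
Base term: 4 February 1983 + 22 years → 4 February 2005.
Interference Suspension Credit: +166 days → 20 July 2005.
Response Delay Deduction: −270 days → 23 October 2004.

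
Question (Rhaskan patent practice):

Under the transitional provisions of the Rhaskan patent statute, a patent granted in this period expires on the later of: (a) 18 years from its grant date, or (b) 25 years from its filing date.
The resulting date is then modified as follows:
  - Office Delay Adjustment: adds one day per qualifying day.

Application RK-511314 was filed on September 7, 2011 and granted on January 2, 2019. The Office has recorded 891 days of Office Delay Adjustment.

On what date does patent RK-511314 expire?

(a) grant + 18 years → 2 January 2037.
(b) filing + 25 years → 7 September 2036.
Later of the two: 2 January 2037.
Office Delay Adjustment: +891 days → 12 June 2039.

2039-06-12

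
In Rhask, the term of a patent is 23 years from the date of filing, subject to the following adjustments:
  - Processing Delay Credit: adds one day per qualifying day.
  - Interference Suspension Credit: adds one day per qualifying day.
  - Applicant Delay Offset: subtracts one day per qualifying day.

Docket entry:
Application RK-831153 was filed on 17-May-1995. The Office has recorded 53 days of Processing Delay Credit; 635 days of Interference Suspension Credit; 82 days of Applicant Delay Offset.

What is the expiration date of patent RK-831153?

Base term: filing date + 23 years → 17 May 2018.
Processing Delay Credit: +53 days → 9 July 2018.
Interference Suspension Credit: +635 days → 4 April 2020.
Applicant Delay Offset: −82 days → 13 January 2020.

2020-01-13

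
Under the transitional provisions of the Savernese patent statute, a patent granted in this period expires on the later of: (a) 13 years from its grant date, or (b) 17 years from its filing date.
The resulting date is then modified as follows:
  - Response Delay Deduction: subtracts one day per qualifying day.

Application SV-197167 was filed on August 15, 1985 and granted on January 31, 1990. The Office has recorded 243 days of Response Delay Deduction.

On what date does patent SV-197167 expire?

June 2, 2002

(a) grant + 13 years → 31 January 2003.
(b) filing + 17 years → 15 August 2002.
Later of the two: 31 January 2003.
Response Delay Deduction: −243 days → 2 June 2002.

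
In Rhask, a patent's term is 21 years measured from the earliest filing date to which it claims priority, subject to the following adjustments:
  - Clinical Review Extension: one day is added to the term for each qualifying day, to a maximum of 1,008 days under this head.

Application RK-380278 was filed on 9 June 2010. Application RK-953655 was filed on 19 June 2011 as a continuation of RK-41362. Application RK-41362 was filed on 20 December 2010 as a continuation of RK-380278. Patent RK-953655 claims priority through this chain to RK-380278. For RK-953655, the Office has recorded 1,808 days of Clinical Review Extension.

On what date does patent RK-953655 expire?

2034-03-13

Earliest priority filing: 9 June 2010.
Base term: 9 June 2010 + 21 years → 9 June 2031.
Clinical Review Extension: 1808 days claimed exceeds the 1008-day cap, so +1008 days → 13 March 2034.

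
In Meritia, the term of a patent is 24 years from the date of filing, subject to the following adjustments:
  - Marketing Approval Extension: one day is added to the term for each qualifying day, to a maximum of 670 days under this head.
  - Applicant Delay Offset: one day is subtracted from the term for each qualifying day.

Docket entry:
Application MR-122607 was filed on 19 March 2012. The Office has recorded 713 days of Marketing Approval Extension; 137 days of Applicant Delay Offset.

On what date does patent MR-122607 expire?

Base term: filing date + 24 years → 19 March 2036.
Marketing Approval Extension: 713 days claimed exceeds the 670-day cap, so +670 days → 18 January 2038.
Applicant Delay Offset: −137 days → 3 September 2037.

2037-09-03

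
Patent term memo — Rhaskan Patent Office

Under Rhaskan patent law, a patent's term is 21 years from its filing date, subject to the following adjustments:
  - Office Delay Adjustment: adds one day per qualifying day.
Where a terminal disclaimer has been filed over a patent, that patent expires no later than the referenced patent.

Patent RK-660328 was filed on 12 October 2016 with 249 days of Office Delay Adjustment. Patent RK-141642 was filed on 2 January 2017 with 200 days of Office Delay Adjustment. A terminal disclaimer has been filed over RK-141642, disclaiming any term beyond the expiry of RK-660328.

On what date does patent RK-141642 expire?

Natural term of RK-141642:
  Base: filing + 21 years → 2 January 2038.
  Office Delay Adjustment: +200 days → 21 July 2038.
Expiry of referenced patent RK-660328:
  Base: filing + 21 years → 12 October 2037.
  Office Delay Adjustment: +249 days → 18 June 2038.
Terminal disclaimer: RK-141642 expires on the earlier of 21 July 2038 and 18 June 2038.

June 18, 2038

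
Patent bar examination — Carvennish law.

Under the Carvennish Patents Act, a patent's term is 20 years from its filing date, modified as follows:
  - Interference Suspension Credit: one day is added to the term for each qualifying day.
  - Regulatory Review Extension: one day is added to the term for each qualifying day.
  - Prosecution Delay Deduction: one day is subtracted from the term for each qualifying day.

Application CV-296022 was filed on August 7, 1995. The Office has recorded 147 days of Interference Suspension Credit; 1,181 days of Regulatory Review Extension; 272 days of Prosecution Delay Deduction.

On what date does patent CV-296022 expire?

Base term: filing date + 20 years → 7 August 2015.
Interference Suspension Credit: +147 days → 1 January 2016.
Regulatory Review Extension: +1181 days → 27 March 2019.
Prosecution Delay Deduction: −272 days → 28 June 2018.

2018-06-28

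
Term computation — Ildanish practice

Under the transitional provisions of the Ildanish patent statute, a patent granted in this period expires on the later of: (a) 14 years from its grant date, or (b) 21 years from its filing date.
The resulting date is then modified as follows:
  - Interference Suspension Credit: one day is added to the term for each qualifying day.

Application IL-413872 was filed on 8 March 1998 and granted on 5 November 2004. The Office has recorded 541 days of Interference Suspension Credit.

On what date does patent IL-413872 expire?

(a) grant + 14 years → 5 November 2018.
(b) filing + 21 years → 8 March 2019.
Later of the two: 8 March 2019.
Interference Suspension Credit: +541 days → 30 August 2020.

August 30, 2020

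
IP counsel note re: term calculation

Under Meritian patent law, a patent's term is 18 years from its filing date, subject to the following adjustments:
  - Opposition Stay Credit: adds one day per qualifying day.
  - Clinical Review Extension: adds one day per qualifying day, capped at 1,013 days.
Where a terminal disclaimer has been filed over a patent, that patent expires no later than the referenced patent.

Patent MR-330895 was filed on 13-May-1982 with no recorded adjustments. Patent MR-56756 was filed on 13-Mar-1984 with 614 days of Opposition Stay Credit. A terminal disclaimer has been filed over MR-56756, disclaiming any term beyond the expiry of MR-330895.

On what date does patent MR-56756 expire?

May 13, 2000

Natural term of MR-56756:
  Base: filing + 18 years → 13 March 2002.
  Opposition Stay Credit: +614 days → 17 November 2003.
Expiry of referenced patent MR-330895:
  Base: filing + 18 years → 13 May 2000.
Terminal disclaimer: MR-56756 expires on the earlier of 17 November 2003 and 13 May 2000.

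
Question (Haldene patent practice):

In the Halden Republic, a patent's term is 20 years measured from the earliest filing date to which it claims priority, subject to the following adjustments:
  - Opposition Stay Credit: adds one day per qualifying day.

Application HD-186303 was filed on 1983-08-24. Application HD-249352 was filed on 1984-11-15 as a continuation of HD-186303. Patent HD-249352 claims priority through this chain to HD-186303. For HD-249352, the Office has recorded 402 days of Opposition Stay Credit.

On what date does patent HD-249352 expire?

2004-09-29

Earliest priority filing: 24 August 1983.
Base term: 24 August 1983 + 20 years → 24 August 2003.
Opposition Stay Credit: +402 days → 29 September 2004.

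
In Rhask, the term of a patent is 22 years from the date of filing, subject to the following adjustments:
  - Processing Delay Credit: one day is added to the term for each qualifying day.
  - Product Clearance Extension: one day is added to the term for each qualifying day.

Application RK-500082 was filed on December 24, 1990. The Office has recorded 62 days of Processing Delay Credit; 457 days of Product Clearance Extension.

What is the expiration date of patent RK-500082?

May 27, 2014

Base term: filing date + 22 years → 24 December 2012.
Processing Delay Credit: +62 days → 24 February 2013.
Product Clearance Extension: +457 days → 27 May 2014.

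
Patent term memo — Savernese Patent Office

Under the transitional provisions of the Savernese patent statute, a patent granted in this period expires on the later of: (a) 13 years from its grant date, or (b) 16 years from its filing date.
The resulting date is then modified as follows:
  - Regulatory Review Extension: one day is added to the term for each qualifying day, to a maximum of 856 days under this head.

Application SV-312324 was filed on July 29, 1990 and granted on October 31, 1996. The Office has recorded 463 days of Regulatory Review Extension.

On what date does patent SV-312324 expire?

February 6, 2011

(a) grant + 13 years → 31 October 2009.
(b) filing + 16 years → 29 July 2006.
Later of the two: 31 October 2009.
Regulatory Review Extension: 463 days (within the 856-day cap) → +463 days → 6 February 2011.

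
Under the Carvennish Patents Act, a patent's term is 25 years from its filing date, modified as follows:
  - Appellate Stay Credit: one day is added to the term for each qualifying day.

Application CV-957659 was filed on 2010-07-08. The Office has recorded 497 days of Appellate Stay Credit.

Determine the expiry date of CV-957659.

November 16, 2036

Base term: filing date + 25 years → 8 July 2035.
Appellate Stay Credit: +497 days → 16 November 2036.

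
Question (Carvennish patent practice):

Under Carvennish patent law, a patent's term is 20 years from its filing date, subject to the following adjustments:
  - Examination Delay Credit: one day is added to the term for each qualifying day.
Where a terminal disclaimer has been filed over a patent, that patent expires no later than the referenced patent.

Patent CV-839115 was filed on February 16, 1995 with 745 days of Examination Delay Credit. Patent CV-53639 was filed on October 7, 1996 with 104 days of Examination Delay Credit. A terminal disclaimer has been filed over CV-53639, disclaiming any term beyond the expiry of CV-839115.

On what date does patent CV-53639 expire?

2017-01-19

Natural term of CV-53639:
  Base: filing + 20 years → 7 October 2016.
  Examination Delay Credit: +104 days → 19 January 2017.
Expiry of referenced patent CV-839115:
  Base: filing + 20 years → 16 February 2015.
  Examination Delay Credit: +745 days → 2 March 2017.
Terminal disclaimer: CV-53639 expires on the earlier of 19 January 2017 and 2 March 2017.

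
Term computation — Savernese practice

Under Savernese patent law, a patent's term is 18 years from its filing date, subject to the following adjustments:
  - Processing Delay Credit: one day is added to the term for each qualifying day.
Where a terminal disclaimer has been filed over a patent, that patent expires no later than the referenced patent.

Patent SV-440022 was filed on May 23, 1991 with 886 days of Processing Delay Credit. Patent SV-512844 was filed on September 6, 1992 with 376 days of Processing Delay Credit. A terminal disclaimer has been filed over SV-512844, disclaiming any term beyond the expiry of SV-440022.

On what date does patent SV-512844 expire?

Natural term of SV-512844:
  Base: filing + 18 years → 6 September 2010.
  Processing Delay Credit: +376 days → 17 September 2011.
Expiry of referenced patent SV-440022:
  Base: filing + 18 years → 23 May 2009.
  Processing Delay Credit: +886 days → 26 October 2011.
Terminal disclaimer: SV-512844 expires on the earlier of 17 September 2011 and 26 October 2011.

2011-09-17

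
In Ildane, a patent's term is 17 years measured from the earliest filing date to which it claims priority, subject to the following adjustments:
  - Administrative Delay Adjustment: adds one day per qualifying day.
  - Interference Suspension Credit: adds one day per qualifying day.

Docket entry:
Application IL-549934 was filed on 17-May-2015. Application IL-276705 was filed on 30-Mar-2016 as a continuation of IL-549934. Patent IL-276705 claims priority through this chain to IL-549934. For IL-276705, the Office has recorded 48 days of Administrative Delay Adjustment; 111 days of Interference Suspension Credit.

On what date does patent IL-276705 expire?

Earliest priority filing: 17 May 2015.
Base term: 17 May 2015 + 17 years → 17 May 2032.
Administrative Delay Adjustment: +48 days → 4 July 2032.
Interference Suspension Credit: +111 days → 23 October 2032.

October 23, 2032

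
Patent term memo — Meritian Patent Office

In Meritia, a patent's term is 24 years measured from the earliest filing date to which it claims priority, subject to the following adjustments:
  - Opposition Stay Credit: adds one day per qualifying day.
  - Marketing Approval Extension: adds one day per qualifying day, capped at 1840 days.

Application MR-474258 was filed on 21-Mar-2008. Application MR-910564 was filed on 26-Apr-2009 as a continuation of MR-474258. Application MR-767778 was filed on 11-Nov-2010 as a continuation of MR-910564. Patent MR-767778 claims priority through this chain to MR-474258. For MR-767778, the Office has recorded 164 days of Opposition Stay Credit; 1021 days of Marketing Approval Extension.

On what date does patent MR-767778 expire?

Earliest priority filing: 21 March 2008.
Base term: 21 March 2008 + 24 years → 21 March 2032.
Opposition Stay Credit: +164 days → 1 September 2032.
Marketing Approval Extension: 1021 days (within the 1840-day cap) → +1021 days → 19 June 2035.

2035-06-19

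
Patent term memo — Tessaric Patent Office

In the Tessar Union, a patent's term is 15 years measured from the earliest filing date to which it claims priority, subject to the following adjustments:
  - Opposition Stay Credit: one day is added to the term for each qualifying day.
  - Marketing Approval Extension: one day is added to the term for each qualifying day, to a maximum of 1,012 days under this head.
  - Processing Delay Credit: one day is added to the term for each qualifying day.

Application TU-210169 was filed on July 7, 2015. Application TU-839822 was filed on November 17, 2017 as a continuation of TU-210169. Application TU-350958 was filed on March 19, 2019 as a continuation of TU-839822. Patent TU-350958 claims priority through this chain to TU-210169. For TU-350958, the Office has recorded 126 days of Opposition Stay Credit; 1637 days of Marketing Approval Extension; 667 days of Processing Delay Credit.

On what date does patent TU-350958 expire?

Earliest priority filing: 7 July 2015.
Base term: 7 July 2015 + 15 years → 7 July 2030.
Opposition Stay Credit: +126 days → 10 November 2030.
Marketing Approval Extension: 1637 days claimed exceeds the 1012-day cap, so +1012 days → 18 August 2033.
Processing Delay Credit: +667 days → 16 June 2035.

2035-06-16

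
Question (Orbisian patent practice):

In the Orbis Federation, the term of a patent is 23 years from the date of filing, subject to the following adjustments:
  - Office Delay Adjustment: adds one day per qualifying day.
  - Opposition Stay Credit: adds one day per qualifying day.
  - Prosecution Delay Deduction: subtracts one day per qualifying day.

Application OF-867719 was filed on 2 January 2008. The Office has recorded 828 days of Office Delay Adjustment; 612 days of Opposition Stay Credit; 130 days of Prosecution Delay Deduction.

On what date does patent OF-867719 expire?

2034-08-04

Base term: filing date + 23 years → 2 January 2031.
Office Delay Adjustment: +828 days → 9 April 2033.
Opposition Stay Credit: +612 days → 12 December 2034.
Prosecution Delay Deduction: −130 days → 4 August 2034.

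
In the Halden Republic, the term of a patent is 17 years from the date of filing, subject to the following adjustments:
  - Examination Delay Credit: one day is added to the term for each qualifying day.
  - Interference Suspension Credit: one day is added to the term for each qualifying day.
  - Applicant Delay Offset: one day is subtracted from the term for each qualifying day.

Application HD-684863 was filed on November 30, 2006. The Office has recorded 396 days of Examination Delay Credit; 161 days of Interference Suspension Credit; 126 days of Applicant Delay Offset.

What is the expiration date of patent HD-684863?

2025-02-03

Base term: filing date + 17 years → 30 November 2023.
Examination Delay Credit: +396 days → 30 December 2024.
Interference Suspension Credit: +161 days → 9 June 2025.
Applicant Delay Offset: −126 days → 3 February 2025.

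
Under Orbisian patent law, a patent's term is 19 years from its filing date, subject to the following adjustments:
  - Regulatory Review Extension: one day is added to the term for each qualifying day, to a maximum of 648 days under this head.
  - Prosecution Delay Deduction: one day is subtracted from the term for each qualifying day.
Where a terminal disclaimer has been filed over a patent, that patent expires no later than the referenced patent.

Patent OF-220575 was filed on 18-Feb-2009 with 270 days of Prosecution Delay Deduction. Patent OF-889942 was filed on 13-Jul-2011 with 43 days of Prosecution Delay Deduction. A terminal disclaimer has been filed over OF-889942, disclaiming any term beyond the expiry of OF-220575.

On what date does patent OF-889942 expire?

Natural term of OF-889942:
  Base: filing + 19 years → 13 July 2030.
  Prosecution Delay Deduction: −43 days → 31 May 2030.
Expiry of referenced patent OF-220575:
  Base: filing + 19 years → 18 February 2028.
  Prosecution Delay Deduction: −270 days → 24 May 2027.
Terminal disclaimer: OF-889942 expires on the earlier of 31 May 2030 and 24 May 2027.

2027-05-24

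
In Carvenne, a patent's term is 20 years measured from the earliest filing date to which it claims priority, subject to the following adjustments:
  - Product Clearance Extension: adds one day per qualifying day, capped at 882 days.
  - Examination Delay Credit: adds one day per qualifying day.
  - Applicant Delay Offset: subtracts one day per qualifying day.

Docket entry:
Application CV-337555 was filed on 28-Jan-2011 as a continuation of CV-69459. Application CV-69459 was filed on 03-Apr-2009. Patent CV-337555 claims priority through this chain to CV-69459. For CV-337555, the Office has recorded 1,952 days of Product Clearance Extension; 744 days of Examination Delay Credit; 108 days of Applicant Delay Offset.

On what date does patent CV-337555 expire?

2033-05-30

Earliest priority filing: 3 April 2009.
Base term: 3 April 2009 + 20 years → 3 April 2029.
Product Clearance Extension: 1952 days claimed exceeds the 882-day cap, so +882 days → 2 September 2031.
Examination Delay Credit: +744 days → 15 September 2033.
Applicant Delay Offset: −108 days → 30 May 2033.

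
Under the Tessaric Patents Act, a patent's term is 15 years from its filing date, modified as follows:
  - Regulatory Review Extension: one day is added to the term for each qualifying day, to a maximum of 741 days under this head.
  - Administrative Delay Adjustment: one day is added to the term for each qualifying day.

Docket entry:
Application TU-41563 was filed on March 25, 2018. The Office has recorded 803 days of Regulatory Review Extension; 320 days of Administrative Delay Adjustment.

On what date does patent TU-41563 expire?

Base term: filing date + 15 years → 25 March 2033.
Regulatory Review Extension: 803 days claimed exceeds the 741-day cap, so +741 days → 5 April 2035.
Administrative Delay Adjustment: +320 days → 19 February 2036.

2036-02-19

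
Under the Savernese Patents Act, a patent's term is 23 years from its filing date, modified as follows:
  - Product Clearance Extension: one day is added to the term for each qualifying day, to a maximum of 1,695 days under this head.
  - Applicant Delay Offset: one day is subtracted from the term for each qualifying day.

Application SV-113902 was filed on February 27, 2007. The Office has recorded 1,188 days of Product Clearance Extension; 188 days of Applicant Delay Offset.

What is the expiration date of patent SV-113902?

Base term: filing date + 23 years → 27 February 2030.
Product Clearance Extension: 1188 days (within the 1695-day cap) → +1188 days → 30 May 2033.
Applicant Delay Offset: −188 days → 23 November 2032.

November 23, 2032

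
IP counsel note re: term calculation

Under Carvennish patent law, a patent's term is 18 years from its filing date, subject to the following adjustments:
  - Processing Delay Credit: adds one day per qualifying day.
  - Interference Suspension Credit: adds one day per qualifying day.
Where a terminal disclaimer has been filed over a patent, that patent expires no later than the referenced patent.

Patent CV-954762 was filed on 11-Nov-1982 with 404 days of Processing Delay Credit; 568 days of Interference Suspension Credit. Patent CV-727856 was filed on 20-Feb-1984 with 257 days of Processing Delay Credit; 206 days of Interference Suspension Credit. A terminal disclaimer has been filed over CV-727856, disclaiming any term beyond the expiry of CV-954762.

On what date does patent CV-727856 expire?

Natural term of CV-727856:
  Base: filing + 18 years → 20 February 2002.
  Processing Delay Credit: +257 days → 4 November 2002.
  Interference Suspension Credit: +206 days → 29 May 2003.
Expiry of referenced patent CV-954762:
  Base: filing + 18 years → 11 November 2000.
  Processing Delay Credit: +404 days → 20 December 2001.
  Interference Suspension Credit: +568 days → 11 July 2003.
Terminal disclaimer: CV-727856 expires on the earlier of 29 May 2003 and 11 July 2003.

May 29, 2003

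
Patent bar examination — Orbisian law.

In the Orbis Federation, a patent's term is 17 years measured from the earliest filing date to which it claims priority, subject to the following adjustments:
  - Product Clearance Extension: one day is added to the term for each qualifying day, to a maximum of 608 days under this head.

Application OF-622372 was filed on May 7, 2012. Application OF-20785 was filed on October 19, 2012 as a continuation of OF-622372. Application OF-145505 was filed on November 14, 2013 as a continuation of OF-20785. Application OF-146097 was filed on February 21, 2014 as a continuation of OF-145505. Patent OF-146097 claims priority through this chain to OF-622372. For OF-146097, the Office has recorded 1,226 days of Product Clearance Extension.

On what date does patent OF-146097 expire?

Earliest priority filing: 7 May 2012.
Base term: 7 May 2012 + 17 years → 7 May 2029.
Product Clearance Extension: 1226 days claimed exceeds the 608-day cap, so +608 days → 5 January 2031.

January 5, 2031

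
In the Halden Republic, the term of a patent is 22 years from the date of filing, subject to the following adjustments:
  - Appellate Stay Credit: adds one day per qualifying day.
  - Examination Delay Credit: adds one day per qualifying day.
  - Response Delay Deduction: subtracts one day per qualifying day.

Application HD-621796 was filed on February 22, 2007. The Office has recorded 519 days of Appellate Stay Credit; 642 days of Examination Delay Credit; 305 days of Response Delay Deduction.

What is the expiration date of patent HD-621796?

June 28, 2031

Base term: filing date + 22 years → 22 February 2029.
Appellate Stay Credit: +519 days → 26 July 2030.
Examination Delay Credit: +642 days → 28 April 2032.
Response Delay Deduction: −305 days → 28 June 2031.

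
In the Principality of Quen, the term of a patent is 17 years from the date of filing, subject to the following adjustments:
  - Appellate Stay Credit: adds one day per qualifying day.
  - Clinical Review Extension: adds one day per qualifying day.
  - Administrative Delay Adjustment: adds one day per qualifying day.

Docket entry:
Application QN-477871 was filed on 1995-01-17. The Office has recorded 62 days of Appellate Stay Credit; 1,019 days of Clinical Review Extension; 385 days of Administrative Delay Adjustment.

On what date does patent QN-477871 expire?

January 22, 2016

Base term: filing date + 17 years → 17 January 2012.
Appellate Stay Credit: +62 days → 19 March 2012.
Clinical Review Extension: +1019 days → 2 January 2015.
Administrative Delay Adjustment: +385 days → 22 January 2016.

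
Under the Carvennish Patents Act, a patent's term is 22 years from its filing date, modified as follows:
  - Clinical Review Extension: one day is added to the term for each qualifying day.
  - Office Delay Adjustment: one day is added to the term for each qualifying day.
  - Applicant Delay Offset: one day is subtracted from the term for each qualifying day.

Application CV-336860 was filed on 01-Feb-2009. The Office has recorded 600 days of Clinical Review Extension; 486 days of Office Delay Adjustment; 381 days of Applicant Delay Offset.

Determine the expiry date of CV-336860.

Base term: filing date + 22 years → 1 February 2031.
Clinical Review Extension: +600 days → 23 September 2032.
Office Delay Adjustment: +486 days → 22 January 2034.
Applicant Delay Offset: −381 days → 6 January 2033.

January 6, 2033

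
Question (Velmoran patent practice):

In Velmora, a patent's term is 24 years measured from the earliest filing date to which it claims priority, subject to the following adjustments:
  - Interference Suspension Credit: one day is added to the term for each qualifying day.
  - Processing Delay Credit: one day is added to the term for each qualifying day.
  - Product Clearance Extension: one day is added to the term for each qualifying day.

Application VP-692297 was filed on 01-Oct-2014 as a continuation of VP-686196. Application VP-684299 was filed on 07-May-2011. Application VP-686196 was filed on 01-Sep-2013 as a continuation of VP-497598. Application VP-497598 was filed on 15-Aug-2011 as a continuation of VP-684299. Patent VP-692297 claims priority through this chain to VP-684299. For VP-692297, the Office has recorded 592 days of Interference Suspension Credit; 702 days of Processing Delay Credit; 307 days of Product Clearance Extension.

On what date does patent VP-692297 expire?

Earliest priority filing: 7 May 2011.
Base term: 7 May 2011 + 24 years → 7 May 2035.
Interference Suspension Credit: +592 days → 19 December 2036.
Processing Delay Credit: +702 days → 21 November 2038.
Product Clearance Extension: +307 days → 24 September 2039.

2039-09-24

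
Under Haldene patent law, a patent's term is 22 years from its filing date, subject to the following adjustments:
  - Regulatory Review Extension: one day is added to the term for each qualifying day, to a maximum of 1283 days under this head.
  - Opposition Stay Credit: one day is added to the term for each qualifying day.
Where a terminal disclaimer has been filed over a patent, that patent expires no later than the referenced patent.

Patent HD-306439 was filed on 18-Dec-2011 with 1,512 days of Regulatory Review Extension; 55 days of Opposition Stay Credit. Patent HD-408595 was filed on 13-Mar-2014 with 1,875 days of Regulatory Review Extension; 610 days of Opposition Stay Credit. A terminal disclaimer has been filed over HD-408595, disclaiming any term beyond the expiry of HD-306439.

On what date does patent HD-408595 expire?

August 17, 2037

Natural term of HD-408595:
  Base: filing + 22 years → 13 March 2036.
  Regulatory Review Extension: 1875 days claimed exceeds the 1283-day cap, so +1283 days → 17 September 2039.
  Opposition Stay Credit: +610 days → 19 May 2041.
Expiry of referenced patent HD-306439:
  Base: filing + 22 years → 18 December 2033.
  Regulatory Review Extension: 1512 days claimed exceeds the 1283-day cap, so +1283 days → 23 June 2037.
  Opposition Stay Credit: +55 days → 17 August 2037.
Terminal disclaimer: HD-408595 expires on the earlier of 19 May 2041 and 17 August 2037.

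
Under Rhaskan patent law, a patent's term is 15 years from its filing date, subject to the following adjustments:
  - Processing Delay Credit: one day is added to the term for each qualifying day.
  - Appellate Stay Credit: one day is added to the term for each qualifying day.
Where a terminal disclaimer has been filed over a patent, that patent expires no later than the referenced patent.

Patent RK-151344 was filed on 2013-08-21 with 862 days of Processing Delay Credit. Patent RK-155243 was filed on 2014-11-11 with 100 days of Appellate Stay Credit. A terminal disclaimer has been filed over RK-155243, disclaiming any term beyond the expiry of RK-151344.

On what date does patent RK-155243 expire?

Natural term of RK-155243:
  Base: filing + 15 years → 11 November 2029.
  Appellate Stay Credit: +100 days → 19 February 2030.
Expiry of referenced patent RK-151344:
  Base: filing + 15 years → 21 August 2028.
  Processing Delay Credit: +862 days → 31 December 2030.
Terminal disclaimer: RK-155243 expires on the earlier of 19 February 2030 and 31 December 2030.

2030-02-19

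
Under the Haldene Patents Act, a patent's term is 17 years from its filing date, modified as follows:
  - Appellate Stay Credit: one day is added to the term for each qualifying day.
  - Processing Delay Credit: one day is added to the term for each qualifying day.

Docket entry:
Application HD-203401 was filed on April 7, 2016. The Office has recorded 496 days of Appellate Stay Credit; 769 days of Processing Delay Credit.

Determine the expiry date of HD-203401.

Base term: filing date + 17 years → 7 April 2033.
Appellate Stay Credit: +496 days → 16 August 2034.
Processing Delay Credit: +769 days → 23 September 2036.

2036-09-23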